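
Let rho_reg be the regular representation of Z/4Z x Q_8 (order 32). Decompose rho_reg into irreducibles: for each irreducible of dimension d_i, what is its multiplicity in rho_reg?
Each irreducible V_i of dimension d_i appears with multiplicity d_i, i.e. rho_reg = (direct sum over all irreducibles V_i) d_i V_i. The irreducible dimensions for Z/4Z x Q_8 are 1, 1, 1, 1, 1, 1, 1, 1, 1, 1, 1, 1, 1, 1, 1, 1, 2, 2, 2, 2: 16 irreducibles of dimension 1, each with multiplicity 1; 4 irreducibles of dimension 2, each with multiplicity 2. Total dimension 16*1*1 + 4*2*2 = 32 = |G|.

General theorem: in the regular representation of a finite group G, each irreducible appears with multiplicity equal to its dimension. Check: dim(rho_reg) = sum d_i^2 = 1 + 1 + 1 + 1 + 1 + 1 + 1 + 1 + 1 + 1 + 1 + 1 + 1 + 1 + 1 + 1 + 4 + 4 + 4 + 4 = 32 = |G|.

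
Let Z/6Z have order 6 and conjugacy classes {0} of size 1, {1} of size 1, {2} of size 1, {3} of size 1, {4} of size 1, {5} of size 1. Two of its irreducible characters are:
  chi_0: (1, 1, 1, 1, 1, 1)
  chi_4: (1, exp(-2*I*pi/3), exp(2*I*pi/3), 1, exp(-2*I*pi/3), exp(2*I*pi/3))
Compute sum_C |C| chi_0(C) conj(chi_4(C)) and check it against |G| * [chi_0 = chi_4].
Sum = 0; so <chi_0, chi_4> = 0 (distinct irreducibles are orthogonal).

Proof sketch: Compute term by term over conjugacy classes (|C| * chi_0(C) * conj(chi_4(C))):
  1*(1)*conj(1) + 1*(1)*conj(exp(-2*I*pi/3)) + 1*(1)*conj(exp(2*I*pi/3)) + 1*(1)*conj(1) + 1*(1)*conj(exp(-2*I*pi/3)) + 1*(1)*conj(exp(2*I*pi/3))
  = (1) + (exp(2*I*pi/3)) + (exp(-2*I*pi/3)) + (1) + (exp(2*I*pi/3)) + (exp(-2*I*pi/3))
  = 0.
(Exp terms are combined using exp(i*s)*conj(exp(i*t)) = exp(i*(s-t)), and sums of them are collapsed using the identity that for every m > 1 the m distinct m-th roots of unity sum to 0, e.g. 1 + exp(2*I*pi/3) + exp(-2*I*pi/3) = 0.)
Dividing by |G| = 6 gives 0/6 = 0, matching the row-orthogonality relation <chi_0, chi_4> = [chi_0 = chi_4].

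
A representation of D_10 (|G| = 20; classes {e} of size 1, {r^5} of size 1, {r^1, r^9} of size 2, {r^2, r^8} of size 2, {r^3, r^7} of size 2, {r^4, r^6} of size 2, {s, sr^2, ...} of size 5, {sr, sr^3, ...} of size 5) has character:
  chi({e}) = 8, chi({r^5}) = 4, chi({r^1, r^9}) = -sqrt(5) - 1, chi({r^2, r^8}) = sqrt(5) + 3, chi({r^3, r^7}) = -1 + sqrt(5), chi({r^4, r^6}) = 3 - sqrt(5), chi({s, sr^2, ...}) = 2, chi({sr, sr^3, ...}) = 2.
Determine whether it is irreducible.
Not irreducible (reducible): <chi, chi> = 10 > 1.

Derivation: <chi, chi> = (1/|G|) sum_C |C| * |chi(C)|^2 = (1/20)[1*|8|^2 + 1*|4|^2 + 2*|-sqrt(5) - 1|^2 + 2*|sqrt(5) + 3|^2 + 2*|-1 + sqrt(5)|^2 + 2*|3 - sqrt(5)|^2 + 5*|2|^2 + 5*|2|^2]
  = (1/20)[(64) + (16) + (4*sqrt(5) + 12) + (12*sqrt(5) + 28) + (12 - 4*sqrt(5)) + (28 - 12*sqrt(5)) + (20) + (20)] = 200/20 = 10.
A character is irreducible iff <chi, chi> = 1, so this representation is reducible.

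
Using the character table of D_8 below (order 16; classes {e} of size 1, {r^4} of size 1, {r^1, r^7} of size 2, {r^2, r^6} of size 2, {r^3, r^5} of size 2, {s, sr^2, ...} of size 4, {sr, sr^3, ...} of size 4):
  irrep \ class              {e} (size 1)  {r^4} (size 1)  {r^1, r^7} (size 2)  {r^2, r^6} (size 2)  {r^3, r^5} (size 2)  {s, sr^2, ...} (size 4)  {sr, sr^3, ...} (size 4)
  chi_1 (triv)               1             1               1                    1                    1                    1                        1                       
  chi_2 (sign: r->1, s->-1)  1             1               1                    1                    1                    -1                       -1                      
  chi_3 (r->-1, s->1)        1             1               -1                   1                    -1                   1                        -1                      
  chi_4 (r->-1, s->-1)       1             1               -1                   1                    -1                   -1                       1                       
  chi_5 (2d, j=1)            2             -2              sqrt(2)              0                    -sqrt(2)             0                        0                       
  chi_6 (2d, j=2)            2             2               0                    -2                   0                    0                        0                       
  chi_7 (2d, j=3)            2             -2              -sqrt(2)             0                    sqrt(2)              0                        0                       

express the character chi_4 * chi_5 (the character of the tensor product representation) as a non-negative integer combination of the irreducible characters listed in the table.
chi_4 tensor chi_5 = chi_7 (all other irreducibles have multiplicity 0).

The character of a tensor product is the pointwise product (chi_4 * chi_5)(C) = chi_4(C) * chi_5(C):
  {e}: (1)*(2), {r^4}: (1)*(-2), {r^1, r^7}: (-1)*(sqrt(2)), {r^2, r^6}: (1)*(0), {r^3, r^5}: (-1)*(-sqrt(2)), {s, sr^2, ...}: (-1)*(0), {sr, sr^3, ...}: (1)*(0)
so (chi_4 * chi_5) takes values
  {e} -> 2, {r^4} -> -2, {r^1, r^7} -> -sqrt(2), {r^2, r^6} -> 0, {r^3, r^5} -> sqrt(2), {s, sr^2, ...} -> 0, {sr, sr^3, ...} -> 0.
Now take the inner product of this character with each irreducible chi from the table, <chi_4*chi_5, chi> = (1/16) sum_C |C| (chi_4*chi_5)(C) conj(chi(C)):
  <chi_4*chi_5, chi_1> = (1/16)[1*(2)*conj(1) + 1*(-2)*conj(1) + 2*(-sqrt(2))*conj(1) + 2*(0)*conj(1) + 2*(sqrt(2))*conj(1) + 4*(0)*conj(1) + 4*(0)*conj(1)]
      = (1/16)[(2) + (-2) + (-2*sqrt(2)) + (0) + (2*sqrt(2)) + (0) + (0)] = 0/16 = 0
  <chi_4*chi_5, chi_2> = (1/16)[1*(2)*conj(1) + 1*(-2)*conj(1) + 2*(-sqrt(2))*conj(1) + 2*(0)*conj(1) + 2*(sqrt(2))*conj(1) + 4*(0)*conj(-1) + 4*(0)*conj(-1)]
      = (1/16)[(2) + (-2) + (-2*sqrt(2)) + (0) + (2*sqrt(2)) + (0) + (0)] = 0/16 = 0
  <chi_4*chi_5, chi_3> = (1/16)[1*(2)*conj(1) + 1*(-2)*conj(1) + 2*(-sqrt(2))*conj(-1) + 2*(0)*conj(1) + 2*(sqrt(2))*conj(-1) + 4*(0)*conj(1) + 4*(0)*conj(-1)]
      = (1/16)[(2) + (-2) + (2*sqrt(2)) + (0) + (-2*sqrt(2)) + (0) + (0)] = 0/16 = 0
  <chi_4*chi_5, chi_4> = (1/16)[1*(2)*conj(1) + 1*(-2)*conj(1) + 2*(-sqrt(2))*conj(-1) + 2*(0)*conj(1) + 2*(sqrt(2))*conj(-1) + 4*(0)*conj(-1) + 4*(0)*conj(1)]
      = (1/16)[(2) + (-2) + (2*sqrt(2)) + (0) + (-2*sqrt(2)) + (0) + (0)] = 0/16 = 0
  <chi_4*chi_5, chi_5> = (1/16)[1*(2)*conj(2) + 1*(-2)*conj(-2) + 2*(-sqrt(2))*conj(sqrt(2)) + 2*(0)*conj(0) + 2*(sqrt(2))*conj(-sqrt(2)) + 4*(0)*conj(0) + 4*(0)*conj(0)]
      = (1/16)[(4) + (4) + (-4) + (0) + (-4) + (0) + (0)] = 0/16 = 0
  <chi_4*chi_5, chi_6> = (1/16)[1*(2)*conj(2) + 1*(-2)*conj(2) + 2*(-sqrt(2))*conj(0) + 2*(0)*conj(-2) + 2*(sqrt(2))*conj(0) + 4*(0)*conj(0) + 4*(0)*conj(0)]
      = (1/16)[(4) + (-4) + (0) + (0) + (0) + (0) + (0)] = 0/16 = 0
  <chi_4*chi_5, chi_7> = (1/16)[1*(2)*conj(2) + 1*(-2)*conj(-2) + 2*(-sqrt(2))*conj(-sqrt(2)) + 2*(0)*conj(0) + 2*(sqrt(2))*conj(sqrt(2)) + 4*(0)*conj(0) + 4*(0)*conj(0)]
      = (1/16)[(4) + (4) + (4) + (0) + (4) + (0) + (0)] = 16/16 = 1
Hence the multiplicities are chi_7: 1. Dimension check: dim(chi_4)*dim(chi_5) = 1*2 = 2 and sum (mult * dim) = 1*2 = 2.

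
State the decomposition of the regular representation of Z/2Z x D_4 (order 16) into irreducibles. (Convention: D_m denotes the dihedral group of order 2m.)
Each irreducible V_i of dimension d_i appears with multiplicity d_i, i.e. rho_reg = (direct sum over all irreducibles V_i) d_i V_i. The irreducible dimensions for Z/2Z x D_4 are 1, 1, 1, 1, 1, 1, 1, 1, 2, 2: 8 irreducibles of dimension 1, each with multiplicity 1; 2 irreducibles of dimension 2, each with multiplicity 2. Total dimension 8*1*1 + 2*2*2 = 16 = |G|.

Working: General theorem: in the regular representation of a finite group G, each irreducible appears with multiplicity equal to its dimension. Check: dim(rho_reg) = sum d_i^2 = 1 + 1 + 1 + 1 + 1 + 1 + 1 + 1 + 4 + 4 = 16 = |G|.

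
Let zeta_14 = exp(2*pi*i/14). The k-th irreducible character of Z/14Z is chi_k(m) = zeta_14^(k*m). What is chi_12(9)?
chi_12(9) = zeta_14^108 = exp(-4*I*pi/7)

Solution. chi_12(9) = zeta_14^(12*9) = zeta_14^108. Since zeta_14^14 = 1, this equals zeta_14^10 = exp(2*pi*i*10/14) = exp(-4*I*pi/7).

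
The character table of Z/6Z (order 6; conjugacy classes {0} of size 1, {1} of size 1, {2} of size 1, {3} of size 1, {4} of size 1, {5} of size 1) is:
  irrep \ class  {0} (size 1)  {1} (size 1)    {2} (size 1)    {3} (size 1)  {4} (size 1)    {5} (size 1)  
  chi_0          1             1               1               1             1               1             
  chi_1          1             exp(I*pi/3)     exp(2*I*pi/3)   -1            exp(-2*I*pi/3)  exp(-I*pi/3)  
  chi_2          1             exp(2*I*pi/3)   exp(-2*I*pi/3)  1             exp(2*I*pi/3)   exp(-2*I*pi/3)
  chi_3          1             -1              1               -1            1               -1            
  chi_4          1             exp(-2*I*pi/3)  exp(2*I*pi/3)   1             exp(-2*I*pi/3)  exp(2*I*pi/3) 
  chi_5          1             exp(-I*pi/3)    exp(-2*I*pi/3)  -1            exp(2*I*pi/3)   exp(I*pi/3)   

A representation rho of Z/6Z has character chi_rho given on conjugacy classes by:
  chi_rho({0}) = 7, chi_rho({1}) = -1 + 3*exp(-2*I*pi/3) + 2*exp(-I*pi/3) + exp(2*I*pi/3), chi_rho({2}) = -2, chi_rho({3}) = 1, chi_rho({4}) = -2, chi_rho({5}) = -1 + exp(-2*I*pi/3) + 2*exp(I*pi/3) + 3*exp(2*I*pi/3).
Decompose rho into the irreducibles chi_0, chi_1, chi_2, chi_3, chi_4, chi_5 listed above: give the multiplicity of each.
Multiplicities: chi_0: 0, chi_1: 0, chi_2: 1, chi_3: 1, chi_4: 3, chi_5: 2.

Details: Use <chi_rho, chi> = (1/|G|) sum_C |C| * chi_rho(C) * conj(chi(C)) with |G| = 6 for each irreducible chi in the table:
  <chi_rho, chi_0> = (1/6)[1*(7)*conj(1) + 1*(-1 + 3*exp(-2*I*pi/3) + 2*exp(-I*pi/3) + exp(2*I*pi/3))*conj(1) + 1*(-2)*conj(1) + 1*(1)*conj(1) + 1*(-2)*conj(1) + 1*(-1 + exp(-2*I*pi/3) + 2*exp(I*pi/3) + 3*exp(2*I*pi/3))*conj(1)]
      = (1/6)[(7) + (-1 + 3*exp(-2*I*pi/3) + 2*exp(-I*pi/3) + exp(2*I*pi/3)) + (-2) + (1) + (-2) + (-1 + exp(-2*I*pi/3) + 2*exp(I*pi/3) + 3*exp(2*I*pi/3))] = 0/6 = 0
  <chi_rho, chi_1> = (1/6)[1*(7)*conj(1) + 1*(-1 + 3*exp(-2*I*pi/3) + 2*exp(-I*pi/3) + exp(2*I*pi/3))*conj(exp(I*pi/3)) + 1*(-2)*conj(exp(2*I*pi/3)) + 1*(1)*conj(-1) + 1*(-2)*conj(exp(-2*I*pi/3)) + 1*(-1 + exp(-2*I*pi/3) + 2*exp(I*pi/3) + 3*exp(2*I*pi/3))*conj(exp(-I*pi/3))]
      = (1/6)[(7) + (-4) + (3 + exp(-2*I*pi/3) + 3*exp(2*I*pi/3)) + (-1) + (3 + 3*exp(-2*I*pi/3) + exp(2*I*pi/3)) + (-4)] = 0/6 = 0
  <chi_rho, chi_2> = (1/6)[1*(7)*conj(1) + 1*(-1 + 3*exp(-2*I*pi/3) + 2*exp(-I*pi/3) + exp(2*I*pi/3))*conj(exp(2*I*pi/3)) + 1*(-2)*conj(exp(-2*I*pi/3)) + 1*(1)*conj(1) + 1*(-2)*conj(exp(2*I*pi/3)) + 1*(-1 + exp(-2*I*pi/3) + 2*exp(I*pi/3) + 3*exp(2*I*pi/3))*conj(exp(-2*I*pi/3))]
      = (1/6)[(7) + (-1 - exp(-2*I*pi/3) + 3*exp(2*I*pi/3)) + (3 + 3*exp(-2*I*pi/3) + exp(2*I*pi/3)) + (1) + (3 + exp(-2*I*pi/3) + 3*exp(2*I*pi/3)) + (-1 + 3*exp(-2*I*pi/3) - exp(2*I*pi/3))] = 6/6 = 1
  <chi_rho, chi_3> = (1/6)[1*(7)*conj(1) + 1*(-1 + 3*exp(-2*I*pi/3) + 2*exp(-I*pi/3) + exp(2*I*pi/3))*conj(-1) + 1*(-2)*conj(1) + 1*(1)*conj(-1) + 1*(-2)*conj(1) + 1*(-1 + exp(-2*I*pi/3) + 2*exp(I*pi/3) + 3*exp(2*I*pi/3))*conj(-1)]
      = (1/6)[(7) + (1 - exp(2*I*pi/3) - 2*exp(-I*pi/3) - 3*exp(-2*I*pi/3)) + (-2) + (-1) + (-2) + (1 - 3*exp(2*I*pi/3) - 2*exp(I*pi/3) - exp(-2*I*pi/3))] = 6/6 = 1
  <chi_rho, chi_4> = (1/6)[1*(7)*conj(1) + 1*(-1 + 3*exp(-2*I*pi/3) + 2*exp(-I*pi/3) + exp(2*I*pi/3))*conj(exp(-2*I*pi/3)) + 1*(-2)*conj(exp(2*I*pi/3)) + 1*(1)*conj(1) + 1*(-2)*conj(exp(-2*I*pi/3)) + 1*(-1 + exp(-2*I*pi/3) + 2*exp(I*pi/3) + 3*exp(2*I*pi/3))*conj(exp(2*I*pi/3))]
      = (1/6)[(7) + (4) + (3 + exp(-2*I*pi/3) + 3*exp(2*I*pi/3)) + (1) + (3 + 3*exp(-2*I*pi/3) + exp(2*I*pi/3)) + (4)] = 18/6 = 3
  <chi_rho, chi_5> = (1/6)[1*(7)*conj(1) + 1*(-1 + 3*exp(-2*I*pi/3) + 2*exp(-I*pi/3) + exp(2*I*pi/3))*conj(exp(-I*pi/3)) + 1*(-2)*conj(exp(-2*I*pi/3)) + 1*(1)*conj(-1) + 1*(-2)*conj(exp(2*I*pi/3)) + 1*(-1 + exp(-2*I*pi/3) + 2*exp(I*pi/3) + 3*exp(2*I*pi/3))*conj(exp(I*pi/3))]
      = (1/6)[(7) + (1 + 3*exp(-I*pi/3) - exp(I*pi/3)) + (3 + 3*exp(-2*I*pi/3) + exp(2*I*pi/3)) + (-1) + (3 + exp(-2*I*pi/3) + 3*exp(2*I*pi/3)) + (1 - exp(-I*pi/3) + 3*exp(I*pi/3))] = 12/6 = 2
(Exp terms are combined using exp(i*s)*conj(exp(i*t)) = exp(i*(s-t)), and sums of them are collapsed using the identity that for every m > 1 the m distinct m-th roots of unity sum to 0, e.g. 1 + exp(2*I*pi/3) + exp(-2*I*pi/3) = 0.)
Dimension check: dim(rho) = sum (mult * dim) = 0*1 + 0*1 + 1*1 + 1*1 + 3*1 + 2*1 = 7 = chi_rho(e) = 7.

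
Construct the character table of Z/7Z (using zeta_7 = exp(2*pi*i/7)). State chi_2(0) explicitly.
Character table of Z/7Z (irreps indexed chi_0,...,chi_6 with chi_k(m) = zeta_7^(k*m), zeta_7 = exp(2*pi*i/7)):
  irrep \ class  {0} (size 1)  {1} (size 1)    {2} (size 1)    {3} (size 1)    {4} (size 1)    {5} (size 1)    {6} (size 1)  
  chi_0          1             1               1               1               1               1               1             
  chi_1          1             exp(2*I*pi/7)   exp(4*I*pi/7)   exp(6*I*pi/7)   exp(-6*I*pi/7)  exp(-4*I*pi/7)  exp(-2*I*pi/7)
  chi_2          1             exp(4*I*pi/7)   exp(-6*I*pi/7)  exp(-2*I*pi/7)  exp(2*I*pi/7)   exp(6*I*pi/7)   exp(-4*I*pi/7)
  chi_3          1             exp(6*I*pi/7)   exp(-2*I*pi/7)  exp(4*I*pi/7)   exp(-4*I*pi/7)  exp(2*I*pi/7)   exp(-6*I*pi/7)
  chi_4          1             exp(-6*I*pi/7)  exp(2*I*pi/7)   exp(-4*I*pi/7)  exp(4*I*pi/7)   exp(-2*I*pi/7)  exp(6*I*pi/7) 
  chi_5          1             exp(-4*I*pi/7)  exp(6*I*pi/7)   exp(2*I*pi/7)   exp(-2*I*pi/7)  exp(-6*I*pi/7)  exp(4*I*pi/7) 
  chi_6          1             exp(-2*I*pi/7)  exp(-4*I*pi/7)  exp(-6*I*pi/7)  exp(6*I*pi/7)   exp(4*I*pi/7)   exp(2*I*pi/7) 

Spot check: chi_2(0) = zeta_7^(2*0) = zeta_7^0 = 1.

Reasoning: Z/7Z is abelian, so all 7 irreducible complex representations are 1-dimensional. They are given by chi_k(m) = zeta_7^(k*m) for k = 0,...,6. Row orthogonality: sum_m chi_k(m) conj(chi_l(m)) = 7 * [k = l].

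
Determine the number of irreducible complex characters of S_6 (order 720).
11

Justification: The number of irreducible complex representations of a finite group equals its number of conjugacy classes. Conjugacy classes in S_6 correspond to cycle types, i.e. partitions of 6; there are p(6) = 11 of them, so S_6 (order 720) has exactly 11 irreducible complex representations.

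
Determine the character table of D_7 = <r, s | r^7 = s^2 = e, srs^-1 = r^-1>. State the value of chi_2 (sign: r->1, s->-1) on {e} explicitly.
Conjugacy classes: {e} of size 1, {r^1, r^6} of size 2, {r^2, r^5} of size 2, {r^3, r^4} of size 2, {s, sr, ..., sr^6} of size 7.
Character table:
  irrep \ class              {e} (size 1)  {r^1, r^6} (size 2)  {r^2, r^5} (size 2)  {r^3, r^4} (size 2)  {s, sr, ..., sr^6} (size 7)
  chi_1 (triv)               1             1                    1                    1                    1                          
  chi_2 (sign: r->1, s->-1)  1             1                    1                    1                    -1                         
  chi_3 (2d, j=1)            2             2*cos(2*pi/7)        -2*cos(3*pi/7)       -2*cos(pi/7)         0                          
  chi_4 (2d, j=2)            2             -2*cos(3*pi/7)       -2*cos(pi/7)         2*cos(2*pi/7)        0                          
  chi_5 (2d, j=3)            2             -2*cos(pi/7)         2*cos(2*pi/7)        -2*cos(3*pi/7)       0                          

Spot check: chi_2 (sign: r->1, s->-1) on {e} = 1.

Derivation: D_7 has order 2*7 = 14 with 5 conjugacy classes, hence 5 irreducibles. Sum of squared dims 1 + 1 + 4 + 4 + 4 = 14 = |G|. Linear characters come from the abelianisation; the 2-dimensional irreps have character r^k -> 2*cos(2*pi*j*k/7), reflections -> 0.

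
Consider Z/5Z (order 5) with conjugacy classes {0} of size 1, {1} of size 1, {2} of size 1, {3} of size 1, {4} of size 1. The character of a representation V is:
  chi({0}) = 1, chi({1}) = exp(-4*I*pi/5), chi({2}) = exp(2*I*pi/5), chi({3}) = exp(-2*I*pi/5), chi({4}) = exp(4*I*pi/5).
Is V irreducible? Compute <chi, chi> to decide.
Irreducible: <chi, chi> = 1.

Solution. <chi, chi> = (1/|G|) sum_C |C| * |chi(C)|^2 = (1/5)[1*|1|^2 + 1*|exp(-4*I*pi/5)|^2 + 1*|exp(2*I*pi/5)|^2 + 1*|exp(-2*I*pi/5)|^2 + 1*|exp(4*I*pi/5)|^2]
  = (1/5)[(1) + (1) + (1) + (1) + (1)] = 5/5 = 1.
(Exp terms are combined using exp(i*s)*conj(exp(i*t)) = exp(i*(s-t)), and sums of them are collapsed using the identity that for every m > 1 the m distinct m-th roots of unity sum to 0, e.g. 1 + exp(2*I*pi/3) + exp(-2*I*pi/3) = 0.)
A character is irreducible iff <chi, chi> = 1, so this representation is irreducible.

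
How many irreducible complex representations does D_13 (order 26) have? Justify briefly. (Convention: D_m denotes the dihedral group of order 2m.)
8

Why: The number of irreducible complex representations of a finite group equals its number of conjugacy classes. D_13 has 8 conjugacy classes ((n+3)/2 for n odd), so D_13 (order 26) has exactly 8 irreducible complex representations.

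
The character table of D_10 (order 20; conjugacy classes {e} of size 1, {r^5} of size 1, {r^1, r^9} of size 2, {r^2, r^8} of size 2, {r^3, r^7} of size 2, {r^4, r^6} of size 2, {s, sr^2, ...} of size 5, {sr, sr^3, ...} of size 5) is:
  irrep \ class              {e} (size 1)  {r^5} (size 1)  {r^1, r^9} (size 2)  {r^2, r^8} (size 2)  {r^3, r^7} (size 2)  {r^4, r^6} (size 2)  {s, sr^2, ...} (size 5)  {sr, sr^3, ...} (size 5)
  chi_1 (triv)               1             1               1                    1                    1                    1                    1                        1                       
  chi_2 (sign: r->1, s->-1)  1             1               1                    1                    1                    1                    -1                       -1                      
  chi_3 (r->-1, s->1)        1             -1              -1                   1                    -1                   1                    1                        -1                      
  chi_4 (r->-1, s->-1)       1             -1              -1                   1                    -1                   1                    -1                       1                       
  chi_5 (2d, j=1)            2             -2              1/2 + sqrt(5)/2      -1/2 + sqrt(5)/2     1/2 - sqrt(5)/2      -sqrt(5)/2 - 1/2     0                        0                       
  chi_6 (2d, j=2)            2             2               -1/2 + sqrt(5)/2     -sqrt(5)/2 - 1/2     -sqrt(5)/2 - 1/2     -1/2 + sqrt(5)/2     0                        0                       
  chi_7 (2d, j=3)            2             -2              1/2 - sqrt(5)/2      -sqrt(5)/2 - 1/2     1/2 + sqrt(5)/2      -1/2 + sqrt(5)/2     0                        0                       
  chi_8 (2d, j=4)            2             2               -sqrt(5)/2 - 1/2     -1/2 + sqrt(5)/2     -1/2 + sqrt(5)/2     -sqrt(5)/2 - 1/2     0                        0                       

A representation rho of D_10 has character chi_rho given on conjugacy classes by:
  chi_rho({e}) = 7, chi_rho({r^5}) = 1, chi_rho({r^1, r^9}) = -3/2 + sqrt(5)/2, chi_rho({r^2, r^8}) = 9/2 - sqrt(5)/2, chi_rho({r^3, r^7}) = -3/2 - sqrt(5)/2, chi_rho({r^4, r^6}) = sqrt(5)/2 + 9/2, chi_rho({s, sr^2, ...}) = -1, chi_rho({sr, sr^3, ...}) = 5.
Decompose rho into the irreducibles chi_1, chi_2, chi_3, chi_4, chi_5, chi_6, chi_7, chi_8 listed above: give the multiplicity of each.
Multiplicities: chi_1: 2, chi_2: 0, chi_3: 0, chi_4: 3, chi_5: 0, chi_6: 1, chi_7: 0, chi_8: 0.

Derivation: Use <chi_rho, chi> = (1/|G|) sum_C |C| * chi_rho(C) * conj(chi(C)) with |G| = 20 for each irreducible chi in the table:
  <chi_rho, chi_1> = (1/20)[1*(7)*conj(1) + 1*(1)*conj(1) + 2*(-3/2 + sqrt(5)/2)*conj(1) + 2*(9/2 - sqrt(5)/2)*conj(1) + 2*(-3/2 - sqrt(5)/2)*conj(1) + 2*(sqrt(5)/2 + 9/2)*conj(1) + 5*(-1)*conj(1) + 5*(5)*conj(1)]
      = (1/20)[(7) + (1) + (-3 + sqrt(5)) + (9 - sqrt(5)) + (-3 - sqrt(5)) + (sqrt(5) + 9) + (-5) + (25)] = 40/20 = 2
  <chi_rho, chi_2> = (1/20)[1*(7)*conj(1) + 1*(1)*conj(1) + 2*(-3/2 + sqrt(5)/2)*conj(1) + 2*(9/2 - sqrt(5)/2)*conj(1) + 2*(-3/2 - sqrt(5)/2)*conj(1) + 2*(sqrt(5)/2 + 9/2)*conj(1) + 5*(-1)*conj(-1) + 5*(5)*conj(-1)]
      = (1/20)[(7) + (1) + (-3 + sqrt(5)) + (9 - sqrt(5)) + (-3 - sqrt(5)) + (sqrt(5) + 9) + (5) + (-25)] = 0/20 = 0
  <chi_rho, chi_3> = (1/20)[1*(7)*conj(1) + 1*(1)*conj(-1) + 2*(-3/2 + sqrt(5)/2)*conj(-1) + 2*(9/2 - sqrt(5)/2)*conj(1) + 2*(-3/2 - sqrt(5)/2)*conj(-1) + 2*(sqrt(5)/2 + 9/2)*conj(1) + 5*(-1)*conj(1) + 5*(5)*conj(-1)]
      = (1/20)[(7) + (-1) + (3 - sqrt(5)) + (9 - sqrt(5)) + (sqrt(5) + 3) + (sqrt(5) + 9) + (-5) + (-25)] = 0/20 = 0
  <chi_rho, chi_4> = (1/20)[1*(7)*conj(1) + 1*(1)*conj(-1) + 2*(-3/2 + sqrt(5)/2)*conj(-1) + 2*(9/2 - sqrt(5)/2)*conj(1) + 2*(-3/2 - sqrt(5)/2)*conj(-1) + 2*(sqrt(5)/2 + 9/2)*conj(1) + 5*(-1)*conj(-1) + 5*(5)*conj(1)]
      = (1/20)[(7) + (-1) + (3 - sqrt(5)) + (9 - sqrt(5)) + (sqrt(5) + 3) + (sqrt(5) + 9) + (5) + (25)] = 60/20 = 3
  <chi_rho, chi_5> = (1/20)[1*(7)*conj(2) + 1*(1)*conj(-2) + 2*(-3/2 + sqrt(5)/2)*conj(1/2 + sqrt(5)/2) + 2*(9/2 - sqrt(5)/2)*conj(-1/2 + sqrt(5)/2) + 2*(-3/2 - sqrt(5)/2)*conj(1/2 - sqrt(5)/2) + 2*(sqrt(5)/2 + 9/2)*conj(-sqrt(5)/2 - 1/2) + 5*(-1)*conj(0) + 5*(5)*conj(0)]
      = (1/20)[(14) + (-2) + (1 - sqrt(5)) + (-7 + 5*sqrt(5)) + (1 + sqrt(5)) + (-5*sqrt(5) - 7) + (0) + (0)] = 0/20 = 0
  <chi_rho, chi_6> = (1/20)[1*(7)*conj(2) + 1*(1)*conj(2) + 2*(-3/2 + sqrt(5)/2)*conj(-1/2 + sqrt(5)/2) + 2*(9/2 - sqrt(5)/2)*conj(-sqrt(5)/2 - 1/2) + 2*(-3/2 - sqrt(5)/2)*conj(-sqrt(5)/2 - 1/2) + 2*(sqrt(5)/2 + 9/2)*conj(-1/2 + sqrt(5)/2) + 5*(-1)*conj(0) + 5*(5)*conj(0)]
      = (1/20)[(14) + (2) + (4 - 2*sqrt(5)) + (-4*sqrt(5) - 2) + (4 + 2*sqrt(5)) + (-2 + 4*sqrt(5)) + (0) + (0)] = 20/20 = 1
  <chi_rho, chi_7> = (1/20)[1*(7)*conj(2) + 1*(1)*conj(-2) + 2*(-3/2 + sqrt(5)/2)*conj(1/2 - sqrt(5)/2) + 2*(9/2 - sqrt(5)/2)*conj(-sqrt(5)/2 - 1/2) + 2*(-3/2 - sqrt(5)/2)*conj(1/2 + sqrt(5)/2) + 2*(sqrt(5)/2 + 9/2)*conj(-1/2 + sqrt(5)/2) + 5*(-1)*conj(0) + 5*(5)*conj(0)]
      = (1/20)[(14) + (-2) + (-4 + 2*sqrt(5)) + (-4*sqrt(5) - 2) + (-2*sqrt(5) - 4) + (-2 + 4*sqrt(5)) + (0) + (0)] = 0/20 = 0
  <chi_rho, chi_8> = (1/20)[1*(7)*conj(2) + 1*(1)*conj(2) + 2*(-3/2 + sqrt(5)/2)*conj(-sqrt(5)/2 - 1/2) + 2*(9/2 - sqrt(5)/2)*conj(-1/2 + sqrt(5)/2) + 2*(-3/2 - sqrt(5)/2)*conj(-1/2 + sqrt(5)/2) + 2*(sqrt(5)/2 + 9/2)*conj(-sqrt(5)/2 - 1/2) + 5*(-1)*conj(0) + 5*(5)*conj(0)]
      = (1/20)[(14) + (2) + (-1 + sqrt(5)) + (-7 + 5*sqrt(5)) + (-sqrt(5) - 1) + (-5*sqrt(5) - 7) + (0) + (0)] = 0/20 = 0
Dimension check: dim(rho) = sum (mult * dim) = 2*1 + 0*1 + 0*1 + 3*1 + 0*2 + 1*2 + 0*2 + 0*2 = 7 = chi_rho(e) = 7.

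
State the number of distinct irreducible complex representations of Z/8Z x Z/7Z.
56

Details: The number of irreducible complex representations of a finite group equals its number of conjugacy classes. Z/8Z x Z/7Z is abelian of order 56, so every element is its own conjugacy class: 56 classes, so Z/8Z x Z/7Z (order 56) has exactly 56 irreducible complex representations.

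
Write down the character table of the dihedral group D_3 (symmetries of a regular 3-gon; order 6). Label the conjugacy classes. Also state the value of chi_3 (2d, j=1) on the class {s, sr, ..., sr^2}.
Conjugacy classes: {e} of size 1, {r^1, r^2} of size 2, {s, sr, ..., sr^2} of size 3.
Character table:
  irrep \ class              {e} (size 1)  {r^1, r^2} (size 2)  {s, sr, ..., sr^2} (size 3)
  chi_1 (triv)               1             1                    1                          
  chi_2 (sign: r->1, s->-1)  1             1                    -1                         
  chi_3 (2d, j=1)            2             -1                   0                          

Spot check: chi_3 (2d, j=1) on {s, sr, ..., sr^2} = 0.

Reasoning: D_3 has order 2*3 = 6 with 3 conjugacy classes, hence 3 irreducibles. Sum of squared dims 1 + 1 + 4 = 6 = |G|. Linear characters come from the abelianisation; the 2-dimensional irreps have character r^k -> 2*cos(2*pi*j*k/3), reflections -> 0.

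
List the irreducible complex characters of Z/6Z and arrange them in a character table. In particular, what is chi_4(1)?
Character table of Z/6Z (irreps indexed chi_0,...,chi_5 with chi_k(m) = zeta_6^(k*m), zeta_6 = exp(2*pi*i/6)):
  irrep \ class  {0} (size 1)  {1} (size 1)    {2} (size 1)    {3} (size 1)  {4} (size 1)    {5} (size 1)  
  chi_0          1             1               1               1             1               1             
  chi_1          1             exp(I*pi/3)     exp(2*I*pi/3)   -1            exp(-2*I*pi/3)  exp(-I*pi/3)  
  chi_2          1             exp(2*I*pi/3)   exp(-2*I*pi/3)  1             exp(2*I*pi/3)   exp(-2*I*pi/3)
  chi_3          1             -1              1               -1            1               -1            
  chi_4          1             exp(-2*I*pi/3)  exp(2*I*pi/3)   1             exp(-2*I*pi/3)  exp(2*I*pi/3) 
  chi_5          1             exp(-I*pi/3)    exp(-2*I*pi/3)  -1            exp(2*I*pi/3)   exp(I*pi/3)   

Spot check: chi_4(1) = zeta_6^(4*1) = zeta_6^4 = exp(-2*I*pi/3).

Proof sketch: Z/6Z is abelian, so all 6 irreducible complex representations are 1-dimensional. They are given by chi_k(m) = zeta_6^(k*m) for k = 0,...,5. Row orthogonality: sum_m chi_k(m) conj(chi_l(m)) = 6 * [k = l].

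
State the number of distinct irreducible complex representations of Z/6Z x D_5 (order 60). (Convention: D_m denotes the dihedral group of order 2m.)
24

Solution. The number of irreducible complex representations of a finite group equals its number of conjugacy classes. For a direct product, #classes(G x H) = #classes(G) * #classes(H). Z/6Z has 6 classes (abelian), D_5 has 4 classes, so 6 * 4 = 24, so Z/6Z x D_5 (order 60) has exactly 24 irreducible complex representations.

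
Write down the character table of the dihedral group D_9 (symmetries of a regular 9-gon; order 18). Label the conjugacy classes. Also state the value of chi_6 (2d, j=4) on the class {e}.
Conjugacy classes: {e} of size 1, {r^1, r^8} of size 2, {r^2, r^7} of size 2, {r^3, r^6} of size 2, {r^4, r^5} of size 2, {s, sr, ..., sr^8} of size 9.
Character table:
  irrep \ class              {e} (size 1)  {r^1, r^8} (size 2)  {r^2, r^7} (size 2)  {r^3, r^6} (size 2)  {r^4, r^5} (size 2)  {s, sr, ..., sr^8} (size 9)
  chi_1 (triv)               1             1                    1                    1                    1                    1                          
  chi_2 (sign: r->1, s->-1)  1             1                    1                    1                    1                    -1                         
  chi_3 (2d, j=1)            2             2*cos(2*pi/9)        2*cos(4*pi/9)        -1                   -2*cos(pi/9)         0                          
  chi_4 (2d, j=2)            2             2*cos(4*pi/9)        -2*cos(pi/9)         -1                   2*cos(2*pi/9)        0                          
  chi_5 (2d, j=3)            2             -1                   -1                   2                    -1                   0                          
  chi_6 (2d, j=4)            2             -2*cos(pi/9)         2*cos(2*pi/9)        -1                   2*cos(4*pi/9)        0                          

Spot check: chi_6 (2d, j=4) on {e} = 2.

Why: D_9 has order 2*9 = 18 with 6 conjugacy classes, hence 6 irreducibles. Sum of squared dims 1 + 1 + 4 + 4 + 4 + 4 = 18 = |G|. Linear characters come from the abelianisation; the 2-dimensional irreps have character r^k -> 2*cos(2*pi*j*k/9), reflections -> 0.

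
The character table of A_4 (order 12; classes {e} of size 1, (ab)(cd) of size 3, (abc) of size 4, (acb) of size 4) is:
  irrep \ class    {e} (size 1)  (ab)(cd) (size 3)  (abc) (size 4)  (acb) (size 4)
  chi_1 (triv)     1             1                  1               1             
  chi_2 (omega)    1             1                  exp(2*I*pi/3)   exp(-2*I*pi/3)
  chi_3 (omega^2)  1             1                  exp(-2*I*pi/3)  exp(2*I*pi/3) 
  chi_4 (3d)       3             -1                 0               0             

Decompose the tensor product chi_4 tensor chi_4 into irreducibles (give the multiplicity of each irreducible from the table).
chi_4 tensor chi_4 = chi_1 + chi_2 + chi_3 + 2*chi_4 (all other irreducibles have multiplicity 0).

Why: The character of a tensor product is the pointwise product (chi_4 * chi_4)(C) = chi_4(C) * chi_4(C):
  {e}: (3)*(3), (ab)(cd): (-1)*(-1), (abc): (0)*(0), (acb): (0)*(0)
so (chi_4 * chi_4) takes values
  {e} -> 9, (ab)(cd) -> 1, (abc) -> 0, (acb) -> 0.
Now take the inner product of this character with each irreducible chi from the table, <chi_4*chi_4, chi> = (1/12) sum_C |C| (chi_4*chi_4)(C) conj(chi(C)):
  <chi_4*chi_4, chi_1> = (1/12)[1*(9)*conj(1) + 3*(1)*conj(1) + 4*(0)*conj(1) + 4*(0)*conj(1)]
      = (1/12)[(9) + (3) + (0) + (0)] = 12/12 = 1
  <chi_4*chi_4, chi_2> = (1/12)[1*(9)*conj(1) + 3*(1)*conj(1) + 4*(0)*conj(exp(2*I*pi/3)) + 4*(0)*conj(exp(-2*I*pi/3))]
      = (1/12)[(9) + (3) + (0) + (0)] = 12/12 = 1
  <chi_4*chi_4, chi_3> = (1/12)[1*(9)*conj(1) + 3*(1)*conj(1) + 4*(0)*conj(exp(-2*I*pi/3)) + 4*(0)*conj(exp(2*I*pi/3))]
      = (1/12)[(9) + (3) + (0) + (0)] = 12/12 = 1
  <chi_4*chi_4, chi_4> = (1/12)[1*(9)*conj(3) + 3*(1)*conj(-1) + 4*(0)*conj(0) + 4*(0)*conj(0)]
      = (1/12)[(27) + (-3) + (0) + (0)] = 24/12 = 2
(Exp terms are combined using exp(i*s)*conj(exp(i*t)) = exp(i*(s-t)), and sums of them are collapsed using the identity that for every m > 1 the m distinct m-th roots of unity sum to 0, e.g. 1 + exp(2*I*pi/3) + exp(-2*I*pi/3) = 0.)
Hence the multiplicities are chi_1: 1, chi_2: 1, chi_3: 1, chi_4: 2. Dimension check: dim(chi_4)*dim(chi_4) = 3*3 = 9 and sum (mult * dim) = 1*1 + 1*1 + 1*1 + 2*3 = 9.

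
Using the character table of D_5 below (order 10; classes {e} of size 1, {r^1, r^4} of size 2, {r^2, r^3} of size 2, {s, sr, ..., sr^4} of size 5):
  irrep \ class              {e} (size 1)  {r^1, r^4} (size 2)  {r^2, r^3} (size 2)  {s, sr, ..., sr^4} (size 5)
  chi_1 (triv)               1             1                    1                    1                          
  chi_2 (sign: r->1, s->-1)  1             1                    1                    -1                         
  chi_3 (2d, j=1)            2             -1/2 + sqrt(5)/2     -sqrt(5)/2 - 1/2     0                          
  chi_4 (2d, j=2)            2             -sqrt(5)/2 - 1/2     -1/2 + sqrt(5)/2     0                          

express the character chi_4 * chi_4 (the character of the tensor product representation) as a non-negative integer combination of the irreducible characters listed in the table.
chi_4 tensor chi_4 = chi_1 + chi_2 + chi_3 (all other irreducibles have multiplicity 0).

Derivation: The character of a tensor product is the pointwise product (chi_4 * chi_4)(C) = chi_4(C) * chi_4(C):
  {e}: (2)*(2), {r^1, r^4}: (-sqrt(5)/2 - 1/2)*(-sqrt(5)/2 - 1/2), {r^2, r^3}: (-1/2 + sqrt(5)/2)*(-1/2 + sqrt(5)/2), {s, sr, ..., sr^4}: (0)*(0)
so (chi_4 * chi_4) takes values
  {e} -> 4, {r^1, r^4} -> sqrt(5)/2 + 3/2, {r^2, r^3} -> 3/2 - sqrt(5)/2, {s, sr, ..., sr^4} -> 0.
Now take the inner product of this character with each irreducible chi from the table, <chi_4*chi_4, chi> = (1/10) sum_C |C| (chi_4*chi_4)(C) conj(chi(C)):
  <chi_4*chi_4, chi_1> = (1/10)[1*(4)*conj(1) + 2*(sqrt(5)/2 + 3/2)*conj(1) + 2*(3/2 - sqrt(5)/2)*conj(1) + 5*(0)*conj(1)]
      = (1/10)[(4) + (sqrt(5) + 3) + (3 - sqrt(5)) + (0)] = 10/10 = 1
  <chi_4*chi_4, chi_2> = (1/10)[1*(4)*conj(1) + 2*(sqrt(5)/2 + 3/2)*conj(1) + 2*(3/2 - sqrt(5)/2)*conj(1) + 5*(0)*conj(-1)]
      = (1/10)[(4) + (sqrt(5) + 3) + (3 - sqrt(5)) + (0)] = 10/10 = 1
  <chi_4*chi_4, chi_3> = (1/10)[1*(4)*conj(2) + 2*(sqrt(5)/2 + 3/2)*conj(-1/2 + sqrt(5)/2) + 2*(3/2 - sqrt(5)/2)*conj(-sqrt(5)/2 - 1/2) + 5*(0)*conj(0)]
      = (1/10)[(8) + (1 + sqrt(5)) + (1 - sqrt(5)) + (0)] = 10/10 = 1
  <chi_4*chi_4, chi_4> = (1/10)[1*(4)*conj(2) + 2*(sqrt(5)/2 + 3/2)*conj(-sqrt(5)/2 - 1/2) + 2*(3/2 - sqrt(5)/2)*conj(-1/2 + sqrt(5)/2) + 5*(0)*conj(0)]
      = (1/10)[(8) + (-2*sqrt(5) - 4) + (-4 + 2*sqrt(5)) + (0)] = 0/10 = 0
Hence the multiplicities are chi_1: 1, chi_2: 1, chi_3: 1. Dimension check: dim(chi_4)*dim(chi_4) = 2*2 = 4 and sum (mult * dim) = 1*1 + 1*1 + 1*2 = 4.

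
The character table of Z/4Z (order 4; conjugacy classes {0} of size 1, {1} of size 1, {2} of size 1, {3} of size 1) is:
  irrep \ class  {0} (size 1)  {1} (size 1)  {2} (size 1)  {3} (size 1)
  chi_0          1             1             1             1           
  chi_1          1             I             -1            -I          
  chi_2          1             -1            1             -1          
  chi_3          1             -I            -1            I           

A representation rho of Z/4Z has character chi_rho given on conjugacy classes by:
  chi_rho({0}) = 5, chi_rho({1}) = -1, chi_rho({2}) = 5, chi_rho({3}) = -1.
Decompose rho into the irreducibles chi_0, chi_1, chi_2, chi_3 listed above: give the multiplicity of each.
Multiplicities: chi_0: 2, chi_1: 0, chi_2: 3, chi_3: 0.

Working: Use <chi_rho, chi> = (1/|G|) sum_C |C| * chi_rho(C) * conj(chi(C)) with |G| = 4 for each irreducible chi in the table:
  <chi_rho, chi_0> = (1/4)[1*(5)*conj(1) + 1*(-1)*conj(1) + 1*(5)*conj(1) + 1*(-1)*conj(1)]
      = (1/4)[(5) + (-1) + (5) + (-1)] = 8/4 = 2
  <chi_rho, chi_1> = (1/4)[1*(5)*conj(1) + 1*(-1)*conj(I) + 1*(5)*conj(-1) + 1*(-1)*conj(-I)]
      = (1/4)[(5) + (I) + (-5) + (-I)] = 0/4 = 0
  <chi_rho, chi_2> = (1/4)[1*(5)*conj(1) + 1*(-1)*conj(-1) + 1*(5)*conj(1) + 1*(-1)*conj(-1)]
      = (1/4)[(5) + (1) + (5) + (1)] = 12/4 = 3
  <chi_rho, chi_3> = (1/4)[1*(5)*conj(1) + 1*(-1)*conj(-I) + 1*(5)*conj(-1) + 1*(-1)*conj(I)]
      = (1/4)[(5) + (-I) + (-5) + (I)] = 0/4 = 0
(Exp terms are combined using exp(i*s)*conj(exp(i*t)) = exp(i*(s-t)), and sums of them are collapsed using the identity that for every m > 1 the m distinct m-th roots of unity sum to 0, e.g. 1 + exp(2*I*pi/3) + exp(-2*I*pi/3) = 0.)
Dimension check: dim(rho) = sum (mult * dim) = 2*1 + 0*1 + 3*1 + 0*1 = 5 = chi_rho(e) = 5.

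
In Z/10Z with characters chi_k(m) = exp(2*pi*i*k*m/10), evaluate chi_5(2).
chi_5(2) = zeta_10^10 = 1

Explanation: chi_5(2) = zeta_10^(5*2) = zeta_10^10. Since zeta_10^10 = 1, this equals zeta_10^0 = exp(2*pi*i*0/10) = 1.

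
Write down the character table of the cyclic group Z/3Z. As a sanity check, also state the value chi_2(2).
Character table of Z/3Z (irreps indexed chi_0,...,chi_2 with chi_k(m) = zeta_3^(k*m), zeta_3 = exp(2*pi*i/3)):
  irrep \ class  {0} (size 1)  {1} (size 1)    {2} (size 1)  
  chi_0          1             1               1             
  chi_1          1             exp(2*I*pi/3)   exp(-2*I*pi/3)
  chi_2          1             exp(-2*I*pi/3)  exp(2*I*pi/3) 

Spot check: chi_2(2) = zeta_3^(2*2) = zeta_3^4 = exp(2*I*pi/3).

Why: Z/3Z is abelian, so all 3 irreducible complex representations are 1-dimensional. They are given by chi_k(m) = zeta_3^(k*m) for k = 0,...,2. Row orthogonality: sum_m chi_k(m) conj(chi_l(m)) = 3 * [k = l].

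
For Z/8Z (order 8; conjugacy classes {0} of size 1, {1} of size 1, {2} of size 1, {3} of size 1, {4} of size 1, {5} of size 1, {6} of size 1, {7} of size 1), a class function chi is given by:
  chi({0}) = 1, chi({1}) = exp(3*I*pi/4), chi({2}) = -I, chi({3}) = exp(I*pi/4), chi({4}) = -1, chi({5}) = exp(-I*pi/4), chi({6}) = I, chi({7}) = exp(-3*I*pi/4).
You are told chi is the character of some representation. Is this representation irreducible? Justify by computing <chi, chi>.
Irreducible: <chi, chi> = 1.

Derivation: <chi, chi> = (1/|G|) sum_C |C| * |chi(C)|^2 = (1/8)[1*|1|^2 + 1*|exp(3*I*pi/4)|^2 + 1*|-I|^2 + 1*|exp(I*pi/4)|^2 + 1*|-1|^2 + 1*|exp(-I*pi/4)|^2 + 1*|I|^2 + 1*|exp(-3*I*pi/4)|^2]
  = (1/8)[(1) + (1) + (1) + (1) + (1) + (1) + (1) + (1)] = 8/8 = 1.
(Exp terms are combined using exp(i*s)*conj(exp(i*t)) = exp(i*(s-t)), and sums of them are collapsed using the identity that for every m > 1 the m distinct m-th roots of unity sum to 0, e.g. 1 + exp(2*I*pi/3) + exp(-2*I*pi/3) = 0.)
A character is irreducible iff <chi, chi> = 1, so this representation is irreducible.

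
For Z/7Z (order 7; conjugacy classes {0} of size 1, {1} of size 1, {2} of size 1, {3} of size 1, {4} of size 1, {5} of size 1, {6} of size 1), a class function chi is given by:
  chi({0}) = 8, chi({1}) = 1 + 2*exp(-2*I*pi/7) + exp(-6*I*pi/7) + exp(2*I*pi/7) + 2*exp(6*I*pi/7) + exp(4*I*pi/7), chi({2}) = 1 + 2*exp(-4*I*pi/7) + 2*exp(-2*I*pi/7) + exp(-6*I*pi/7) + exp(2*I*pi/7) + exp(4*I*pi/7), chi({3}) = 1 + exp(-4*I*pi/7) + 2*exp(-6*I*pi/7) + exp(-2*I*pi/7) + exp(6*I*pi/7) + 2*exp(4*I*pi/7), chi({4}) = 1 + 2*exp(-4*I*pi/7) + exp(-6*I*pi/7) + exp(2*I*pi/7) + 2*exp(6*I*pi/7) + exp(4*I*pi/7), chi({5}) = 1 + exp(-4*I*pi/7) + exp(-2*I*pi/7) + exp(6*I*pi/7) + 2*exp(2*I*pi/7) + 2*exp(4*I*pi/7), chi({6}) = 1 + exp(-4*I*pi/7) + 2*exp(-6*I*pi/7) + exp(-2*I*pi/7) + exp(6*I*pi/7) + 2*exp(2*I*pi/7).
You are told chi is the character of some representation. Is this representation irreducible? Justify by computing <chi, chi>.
Not irreducible (reducible): <chi, chi> = 12 > 1.

Argument: <chi, chi> = (1/|G|) sum_C |C| * |chi(C)|^2 = (1/7)[1*|8|^2 + 1*|1 + 2*exp(-2*I*pi/7) + exp(-6*I*pi/7) + exp(2*I*pi/7) + 2*exp(6*I*pi/7) + exp(4*I*pi/7)|^2 + 1*|1 + 2*exp(-4*I*pi/7) + 2*exp(-2*I*pi/7) + exp(-6*I*pi/7) + exp(2*I*pi/7) + exp(4*I*pi/7)|^2 + 1*|1 + exp(-4*I*pi/7) + 2*exp(-6*I*pi/7) + exp(-2*I*pi/7) + exp(6*I*pi/7) + 2*exp(4*I*pi/7)|^2 + 1*|1 + 2*exp(-4*I*pi/7) + exp(-6*I*pi/7) + exp(2*I*pi/7) + 2*exp(6*I*pi/7) + exp(4*I*pi/7)|^2 + 1*|1 + exp(-4*I*pi/7) + exp(-2*I*pi/7) + exp(6*I*pi/7) + 2*exp(2*I*pi/7) + 2*exp(4*I*pi/7)|^2 + 1*|1 + exp(-4*I*pi/7) + 2*exp(-6*I*pi/7) + exp(-2*I*pi/7) + exp(6*I*pi/7) + 2*exp(2*I*pi/7)|^2]
  = (1/7)[(64) + (12 + 8*exp(-4*I*pi/7) + 8*exp(-2*I*pi/7) + 10*exp(-6*I*pi/7) + 10*exp(6*I*pi/7) + 8*exp(2*I*pi/7) + 8*exp(4*I*pi/7)) + (12 + 10*exp(-2*I*pi/7) + 8*exp(-4*I*pi/7) + 8*exp(-6*I*pi/7) + 8*exp(6*I*pi/7) + 8*exp(4*I*pi/7) + 10*exp(2*I*pi/7)) + (12 + 10*exp(-4*I*pi/7) + 8*exp(-2*I*pi/7) + 8*exp(-6*I*pi/7) + 8*exp(6*I*pi/7) + 8*exp(2*I*pi/7) + 10*exp(4*I*pi/7)) + (12 + 10*exp(-4*I*pi/7) + 8*exp(-2*I*pi/7) + 8*exp(-6*I*pi/7) + 8*exp(6*I*pi/7) + 8*exp(2*I*pi/7) + 10*exp(4*I*pi/7)) + (12 + 10*exp(-2*I*pi/7) + 8*exp(-4*I*pi/7) + 8*exp(-6*I*pi/7) + 8*exp(6*I*pi/7) + 8*exp(4*I*pi/7) + 10*exp(2*I*pi/7)) + (12 + 8*exp(-4*I*pi/7) + 8*exp(-2*I*pi/7) + 10*exp(-6*I*pi/7) + 10*exp(6*I*pi/7) + 8*exp(2*I*pi/7) + 8*exp(4*I*pi/7))] = 84/7 = 12.
(Exp terms are combined using exp(i*s)*conj(exp(i*t)) = exp(i*(s-t)), and sums of them are collapsed using the identity that for every m > 1 the m distinct m-th roots of unity sum to 0, e.g. 1 + exp(2*I*pi/3) + exp(-2*I*pi/3) = 0.)
A character is irreducible iff <chi, chi> = 1, so this representation is reducible.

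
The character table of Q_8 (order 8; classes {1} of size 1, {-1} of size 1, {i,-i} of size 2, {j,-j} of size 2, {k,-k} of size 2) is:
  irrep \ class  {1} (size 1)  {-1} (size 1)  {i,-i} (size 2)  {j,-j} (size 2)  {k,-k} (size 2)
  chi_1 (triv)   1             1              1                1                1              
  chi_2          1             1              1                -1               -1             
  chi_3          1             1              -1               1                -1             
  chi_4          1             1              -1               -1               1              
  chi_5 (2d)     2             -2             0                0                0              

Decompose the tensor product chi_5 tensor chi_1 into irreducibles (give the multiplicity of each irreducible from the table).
chi_5 tensor chi_1 = chi_5 (all other irreducibles have multiplicity 0).

Solution. The character of a tensor product is the pointwise product (chi_5 * chi_1)(C) = chi_5(C) * chi_1(C):
  {1}: (2)*(1), {-1}: (-2)*(1), {i,-i}: (0)*(1), {j,-j}: (0)*(1), {k,-k}: (0)*(1)
so (chi_5 * chi_1) takes values
  {1} -> 2, {-1} -> -2, {i,-i} -> 0, {j,-j} -> 0, {k,-k} -> 0.
Now take the inner product of this character with each irreducible chi from the table, <chi_5*chi_1, chi> = (1/8) sum_C |C| (chi_5*chi_1)(C) conj(chi(C)):
  <chi_5*chi_1, chi_1> = (1/8)[1*(2)*conj(1) + 1*(-2)*conj(1) + 2*(0)*conj(1) + 2*(0)*conj(1) + 2*(0)*conj(1)]
      = (1/8)[(2) + (-2) + (0) + (0) + (0)] = 0/8 = 0
  <chi_5*chi_1, chi_2> = (1/8)[1*(2)*conj(1) + 1*(-2)*conj(1) + 2*(0)*conj(1) + 2*(0)*conj(-1) + 2*(0)*conj(-1)]
      = (1/8)[(2) + (-2) + (0) + (0) + (0)] = 0/8 = 0
  <chi_5*chi_1, chi_3> = (1/8)[1*(2)*conj(1) + 1*(-2)*conj(1) + 2*(0)*conj(-1) + 2*(0)*conj(1) + 2*(0)*conj(-1)]
      = (1/8)[(2) + (-2) + (0) + (0) + (0)] = 0/8 = 0
  <chi_5*chi_1, chi_4> = (1/8)[1*(2)*conj(1) + 1*(-2)*conj(1) + 2*(0)*conj(-1) + 2*(0)*conj(-1) + 2*(0)*conj(1)]
      = (1/8)[(2) + (-2) + (0) + (0) + (0)] = 0/8 = 0
  <chi_5*chi_1, chi_5> = (1/8)[1*(2)*conj(2) + 1*(-2)*conj(-2) + 2*(0)*conj(0) + 2*(0)*conj(0) + 2*(0)*conj(0)]
      = (1/8)[(4) + (4) + (0) + (0) + (0)] = 8/8 = 1
Hence the multiplicities are chi_5: 1. Dimension check: dim(chi_5)*dim(chi_1) = 2*1 = 2 and sum (mult * dim) = 1*2 = 2.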